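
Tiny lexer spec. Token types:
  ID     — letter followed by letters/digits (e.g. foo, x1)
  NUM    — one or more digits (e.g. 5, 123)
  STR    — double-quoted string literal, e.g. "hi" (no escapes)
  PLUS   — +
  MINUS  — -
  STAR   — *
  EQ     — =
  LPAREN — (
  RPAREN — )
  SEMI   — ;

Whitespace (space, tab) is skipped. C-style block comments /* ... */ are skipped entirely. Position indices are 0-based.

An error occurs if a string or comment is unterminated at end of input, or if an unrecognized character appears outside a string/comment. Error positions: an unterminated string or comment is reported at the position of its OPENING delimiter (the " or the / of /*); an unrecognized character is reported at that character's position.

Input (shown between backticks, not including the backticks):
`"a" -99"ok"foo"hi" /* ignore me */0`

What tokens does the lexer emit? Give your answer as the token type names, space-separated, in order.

Answer: STR MINUS NUM STR ID STR NUM

Derivation:
pos=0: enter STRING mode
pos=0: emit STR "a" (now at pos=3)
pos=4: emit MINUS '-'
pos=5: emit NUM '99' (now at pos=7)
pos=7: enter STRING mode
pos=7: emit STR "ok" (now at pos=11)
pos=11: emit ID 'foo' (now at pos=14)
pos=14: enter STRING mode
pos=14: emit STR "hi" (now at pos=18)
pos=19: enter COMMENT mode (saw '/*')
exit COMMENT mode (now at pos=34)
pos=34: emit NUM '0' (now at pos=35)
DONE. 7 tokens: [STR, MINUS, NUM, STR, ID, STR, NUM]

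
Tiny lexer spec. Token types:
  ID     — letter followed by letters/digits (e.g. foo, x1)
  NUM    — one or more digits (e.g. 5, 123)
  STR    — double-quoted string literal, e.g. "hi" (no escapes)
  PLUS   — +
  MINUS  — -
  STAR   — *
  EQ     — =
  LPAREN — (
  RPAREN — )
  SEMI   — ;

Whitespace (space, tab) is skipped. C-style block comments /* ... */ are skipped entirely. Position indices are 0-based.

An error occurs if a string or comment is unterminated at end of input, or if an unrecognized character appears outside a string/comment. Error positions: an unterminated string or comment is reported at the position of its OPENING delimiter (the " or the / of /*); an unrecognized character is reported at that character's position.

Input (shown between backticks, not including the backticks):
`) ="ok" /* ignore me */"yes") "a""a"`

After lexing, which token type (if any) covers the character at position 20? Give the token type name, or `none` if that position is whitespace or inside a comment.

Answer: none

Derivation:
pos=0: emit RPAREN ')'
pos=2: emit EQ '='
pos=3: enter STRING mode
pos=3: emit STR "ok" (now at pos=7)
pos=8: enter COMMENT mode (saw '/*')
exit COMMENT mode (now at pos=23)
pos=23: enter STRING mode
pos=23: emit STR "yes" (now at pos=28)
pos=28: emit RPAREN ')'
pos=30: enter STRING mode
pos=30: emit STR "a" (now at pos=33)
pos=33: enter STRING mode
pos=33: emit STR "a" (now at pos=36)
DONE. 7 tokens: [RPAREN, EQ, STR, STR, RPAREN, STR, STR]
Position 20: char is ' ' -> none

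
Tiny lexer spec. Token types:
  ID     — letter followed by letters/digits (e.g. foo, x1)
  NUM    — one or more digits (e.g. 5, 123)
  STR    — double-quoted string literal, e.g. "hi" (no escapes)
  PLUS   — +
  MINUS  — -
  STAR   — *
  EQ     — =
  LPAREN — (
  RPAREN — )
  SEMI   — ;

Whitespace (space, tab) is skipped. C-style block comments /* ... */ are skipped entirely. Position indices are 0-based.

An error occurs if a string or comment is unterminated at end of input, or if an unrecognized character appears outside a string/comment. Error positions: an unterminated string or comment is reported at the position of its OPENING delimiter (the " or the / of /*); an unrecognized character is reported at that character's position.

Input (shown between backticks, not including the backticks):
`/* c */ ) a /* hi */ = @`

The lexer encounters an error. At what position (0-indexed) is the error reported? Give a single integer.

Answer: 23

Derivation:
pos=0: enter COMMENT mode (saw '/*')
exit COMMENT mode (now at pos=7)
pos=8: emit RPAREN ')'
pos=10: emit ID 'a' (now at pos=11)
pos=12: enter COMMENT mode (saw '/*')
exit COMMENT mode (now at pos=20)
pos=21: emit EQ '='
pos=23: ERROR — unrecognized char '@'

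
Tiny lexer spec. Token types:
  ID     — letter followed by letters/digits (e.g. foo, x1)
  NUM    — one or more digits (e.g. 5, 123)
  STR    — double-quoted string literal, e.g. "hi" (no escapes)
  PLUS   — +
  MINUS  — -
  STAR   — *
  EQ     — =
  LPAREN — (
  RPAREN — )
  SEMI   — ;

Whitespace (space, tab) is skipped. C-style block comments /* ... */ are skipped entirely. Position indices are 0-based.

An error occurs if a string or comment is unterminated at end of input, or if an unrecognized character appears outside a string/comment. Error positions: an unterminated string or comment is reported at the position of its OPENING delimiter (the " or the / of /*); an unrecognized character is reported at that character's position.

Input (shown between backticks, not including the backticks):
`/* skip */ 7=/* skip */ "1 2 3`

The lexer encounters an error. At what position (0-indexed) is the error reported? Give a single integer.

Answer: 24

Derivation:
pos=0: enter COMMENT mode (saw '/*')
exit COMMENT mode (now at pos=10)
pos=11: emit NUM '7' (now at pos=12)
pos=12: emit EQ '='
pos=13: enter COMMENT mode (saw '/*')
exit COMMENT mode (now at pos=23)
pos=24: enter STRING mode
pos=24: ERROR — unterminated string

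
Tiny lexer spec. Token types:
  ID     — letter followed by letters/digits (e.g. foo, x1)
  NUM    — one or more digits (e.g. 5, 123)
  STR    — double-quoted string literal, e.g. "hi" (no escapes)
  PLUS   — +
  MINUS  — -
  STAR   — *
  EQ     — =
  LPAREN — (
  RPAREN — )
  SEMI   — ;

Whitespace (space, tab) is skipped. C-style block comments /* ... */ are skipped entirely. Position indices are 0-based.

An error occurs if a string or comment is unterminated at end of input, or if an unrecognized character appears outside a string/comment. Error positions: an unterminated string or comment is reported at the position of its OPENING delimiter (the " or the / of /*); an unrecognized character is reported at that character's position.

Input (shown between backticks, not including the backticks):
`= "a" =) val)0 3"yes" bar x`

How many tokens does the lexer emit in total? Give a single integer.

Answer: 11

Derivation:
pos=0: emit EQ '='
pos=2: enter STRING mode
pos=2: emit STR "a" (now at pos=5)
pos=6: emit EQ '='
pos=7: emit RPAREN ')'
pos=9: emit ID 'val' (now at pos=12)
pos=12: emit RPAREN ')'
pos=13: emit NUM '0' (now at pos=14)
pos=15: emit NUM '3' (now at pos=16)
pos=16: enter STRING mode
pos=16: emit STR "yes" (now at pos=21)
pos=22: emit ID 'bar' (now at pos=25)
pos=26: emit ID 'x' (now at pos=27)
DONE. 11 tokens: [EQ, STR, EQ, RPAREN, ID, RPAREN, NUM, NUM, STR, ID, ID]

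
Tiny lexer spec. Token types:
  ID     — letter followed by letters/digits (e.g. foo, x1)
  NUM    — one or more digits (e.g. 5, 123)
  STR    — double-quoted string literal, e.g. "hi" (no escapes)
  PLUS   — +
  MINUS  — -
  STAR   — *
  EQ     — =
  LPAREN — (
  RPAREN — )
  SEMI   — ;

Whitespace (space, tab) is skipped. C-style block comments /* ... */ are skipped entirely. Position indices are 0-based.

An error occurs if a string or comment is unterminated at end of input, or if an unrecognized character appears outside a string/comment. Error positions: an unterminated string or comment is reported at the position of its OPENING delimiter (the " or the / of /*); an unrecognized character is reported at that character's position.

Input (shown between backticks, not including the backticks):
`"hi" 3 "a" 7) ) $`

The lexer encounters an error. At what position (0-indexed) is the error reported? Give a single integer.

Answer: 16

Derivation:
pos=0: enter STRING mode
pos=0: emit STR "hi" (now at pos=4)
pos=5: emit NUM '3' (now at pos=6)
pos=7: enter STRING mode
pos=7: emit STR "a" (now at pos=10)
pos=11: emit NUM '7' (now at pos=12)
pos=12: emit RPAREN ')'
pos=14: emit RPAREN ')'
pos=16: ERROR — unrecognized char '$'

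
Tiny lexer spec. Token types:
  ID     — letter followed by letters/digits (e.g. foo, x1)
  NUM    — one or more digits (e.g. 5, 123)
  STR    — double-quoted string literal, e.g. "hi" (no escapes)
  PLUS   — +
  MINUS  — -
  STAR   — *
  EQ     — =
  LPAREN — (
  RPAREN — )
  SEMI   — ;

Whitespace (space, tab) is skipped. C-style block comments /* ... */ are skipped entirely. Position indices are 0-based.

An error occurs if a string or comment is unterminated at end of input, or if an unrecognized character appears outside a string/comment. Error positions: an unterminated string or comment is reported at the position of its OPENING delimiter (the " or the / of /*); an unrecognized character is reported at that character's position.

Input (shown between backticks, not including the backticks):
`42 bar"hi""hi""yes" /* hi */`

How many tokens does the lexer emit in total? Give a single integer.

pos=0: emit NUM '42' (now at pos=2)
pos=3: emit ID 'bar' (now at pos=6)
pos=6: enter STRING mode
pos=6: emit STR "hi" (now at pos=10)
pos=10: enter STRING mode
pos=10: emit STR "hi" (now at pos=14)
pos=14: enter STRING mode
pos=14: emit STR "yes" (now at pos=19)
pos=20: enter COMMENT mode (saw '/*')
exit COMMENT mode (now at pos=28)
DONE. 5 tokens: [NUM, ID, STR, STR, STR]

Answer: 5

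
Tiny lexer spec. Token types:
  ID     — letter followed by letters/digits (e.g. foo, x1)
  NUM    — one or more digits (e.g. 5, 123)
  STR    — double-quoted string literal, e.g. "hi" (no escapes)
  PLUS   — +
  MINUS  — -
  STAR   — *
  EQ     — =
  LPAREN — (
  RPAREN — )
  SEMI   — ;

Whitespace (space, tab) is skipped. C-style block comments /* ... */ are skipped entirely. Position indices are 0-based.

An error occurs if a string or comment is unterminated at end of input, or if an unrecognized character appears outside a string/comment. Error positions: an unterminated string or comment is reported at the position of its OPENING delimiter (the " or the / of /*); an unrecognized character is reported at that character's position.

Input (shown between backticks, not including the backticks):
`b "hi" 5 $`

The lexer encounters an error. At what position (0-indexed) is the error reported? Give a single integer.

Answer: 9

Derivation:
pos=0: emit ID 'b' (now at pos=1)
pos=2: enter STRING mode
pos=2: emit STR "hi" (now at pos=6)
pos=7: emit NUM '5' (now at pos=8)
pos=9: ERROR — unrecognized char '$'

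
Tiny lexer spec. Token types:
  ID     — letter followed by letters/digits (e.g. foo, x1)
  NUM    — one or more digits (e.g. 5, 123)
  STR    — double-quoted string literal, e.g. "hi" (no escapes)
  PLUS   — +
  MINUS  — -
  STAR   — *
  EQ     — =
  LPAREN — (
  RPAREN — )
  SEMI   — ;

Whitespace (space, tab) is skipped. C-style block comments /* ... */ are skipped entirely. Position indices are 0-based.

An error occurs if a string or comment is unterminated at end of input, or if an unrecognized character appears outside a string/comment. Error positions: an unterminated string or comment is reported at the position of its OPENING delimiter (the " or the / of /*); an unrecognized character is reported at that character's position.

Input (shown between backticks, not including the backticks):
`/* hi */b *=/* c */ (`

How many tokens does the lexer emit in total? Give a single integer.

pos=0: enter COMMENT mode (saw '/*')
exit COMMENT mode (now at pos=8)
pos=8: emit ID 'b' (now at pos=9)
pos=10: emit STAR '*'
pos=11: emit EQ '='
pos=12: enter COMMENT mode (saw '/*')
exit COMMENT mode (now at pos=19)
pos=20: emit LPAREN '('
DONE. 4 tokens: [ID, STAR, EQ, LPAREN]

Answer: 4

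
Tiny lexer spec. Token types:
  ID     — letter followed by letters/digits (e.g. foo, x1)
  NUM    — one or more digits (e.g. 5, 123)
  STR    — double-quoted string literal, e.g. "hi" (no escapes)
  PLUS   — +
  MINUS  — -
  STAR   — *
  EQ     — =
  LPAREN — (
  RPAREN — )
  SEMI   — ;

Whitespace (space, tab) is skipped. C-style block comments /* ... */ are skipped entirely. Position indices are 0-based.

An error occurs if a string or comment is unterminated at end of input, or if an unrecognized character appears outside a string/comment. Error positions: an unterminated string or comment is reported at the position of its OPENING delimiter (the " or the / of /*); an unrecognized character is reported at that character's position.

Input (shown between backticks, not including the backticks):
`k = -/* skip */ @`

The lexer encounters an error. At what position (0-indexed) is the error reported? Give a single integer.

Answer: 16

Derivation:
pos=0: emit ID 'k' (now at pos=1)
pos=2: emit EQ '='
pos=4: emit MINUS '-'
pos=5: enter COMMENT mode (saw '/*')
exit COMMENT mode (now at pos=15)
pos=16: ERROR — unrecognized char '@'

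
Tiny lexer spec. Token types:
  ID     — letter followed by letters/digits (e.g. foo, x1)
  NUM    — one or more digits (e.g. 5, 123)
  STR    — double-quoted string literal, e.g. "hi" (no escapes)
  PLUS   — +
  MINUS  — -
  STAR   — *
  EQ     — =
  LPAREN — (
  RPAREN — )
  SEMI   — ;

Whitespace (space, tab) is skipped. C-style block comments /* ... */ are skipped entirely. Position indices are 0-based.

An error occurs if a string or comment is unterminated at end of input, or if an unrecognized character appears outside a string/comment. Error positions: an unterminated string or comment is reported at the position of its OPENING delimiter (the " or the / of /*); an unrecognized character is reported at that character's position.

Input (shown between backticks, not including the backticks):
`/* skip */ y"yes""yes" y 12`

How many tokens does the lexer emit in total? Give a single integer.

Answer: 5

Derivation:
pos=0: enter COMMENT mode (saw '/*')
exit COMMENT mode (now at pos=10)
pos=11: emit ID 'y' (now at pos=12)
pos=12: enter STRING mode
pos=12: emit STR "yes" (now at pos=17)
pos=17: enter STRING mode
pos=17: emit STR "yes" (now at pos=22)
pos=23: emit ID 'y' (now at pos=24)
pos=25: emit NUM '12' (now at pos=27)
DONE. 5 tokens: [ID, STR, STR, ID, NUM]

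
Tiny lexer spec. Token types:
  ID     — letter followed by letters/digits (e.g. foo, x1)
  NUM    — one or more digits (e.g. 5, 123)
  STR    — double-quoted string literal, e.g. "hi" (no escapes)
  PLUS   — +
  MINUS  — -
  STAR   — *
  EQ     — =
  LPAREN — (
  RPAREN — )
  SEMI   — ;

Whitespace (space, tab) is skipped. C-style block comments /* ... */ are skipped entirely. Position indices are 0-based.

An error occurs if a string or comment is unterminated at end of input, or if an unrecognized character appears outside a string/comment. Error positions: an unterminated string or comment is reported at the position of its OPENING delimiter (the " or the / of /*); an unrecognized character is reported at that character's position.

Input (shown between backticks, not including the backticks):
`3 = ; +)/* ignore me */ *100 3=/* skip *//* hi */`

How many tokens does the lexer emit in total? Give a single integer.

pos=0: emit NUM '3' (now at pos=1)
pos=2: emit EQ '='
pos=4: emit SEMI ';'
pos=6: emit PLUS '+'
pos=7: emit RPAREN ')'
pos=8: enter COMMENT mode (saw '/*')
exit COMMENT mode (now at pos=23)
pos=24: emit STAR '*'
pos=25: emit NUM '100' (now at pos=28)
pos=29: emit NUM '3' (now at pos=30)
pos=30: emit EQ '='
pos=31: enter COMMENT mode (saw '/*')
exit COMMENT mode (now at pos=41)
pos=41: enter COMMENT mode (saw '/*')
exit COMMENT mode (now at pos=49)
DONE. 9 tokens: [NUM, EQ, SEMI, PLUS, RPAREN, STAR, NUM, NUM, EQ]

Answer: 9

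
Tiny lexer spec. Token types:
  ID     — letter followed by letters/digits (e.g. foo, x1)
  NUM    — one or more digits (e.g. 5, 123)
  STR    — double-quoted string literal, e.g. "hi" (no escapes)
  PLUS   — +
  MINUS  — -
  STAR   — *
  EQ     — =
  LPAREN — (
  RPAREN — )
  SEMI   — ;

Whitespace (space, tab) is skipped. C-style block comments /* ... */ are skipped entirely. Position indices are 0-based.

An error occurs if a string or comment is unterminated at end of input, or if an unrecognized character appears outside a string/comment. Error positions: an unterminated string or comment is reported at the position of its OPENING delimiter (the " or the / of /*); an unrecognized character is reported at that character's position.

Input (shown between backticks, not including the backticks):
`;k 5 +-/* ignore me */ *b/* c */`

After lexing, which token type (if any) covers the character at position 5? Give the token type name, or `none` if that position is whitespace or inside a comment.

pos=0: emit SEMI ';'
pos=1: emit ID 'k' (now at pos=2)
pos=3: emit NUM '5' (now at pos=4)
pos=5: emit PLUS '+'
pos=6: emit MINUS '-'
pos=7: enter COMMENT mode (saw '/*')
exit COMMENT mode (now at pos=22)
pos=23: emit STAR '*'
pos=24: emit ID 'b' (now at pos=25)
pos=25: enter COMMENT mode (saw '/*')
exit COMMENT mode (now at pos=32)
DONE. 7 tokens: [SEMI, ID, NUM, PLUS, MINUS, STAR, ID]
Position 5: char is '+' -> PLUS

Answer: PLUS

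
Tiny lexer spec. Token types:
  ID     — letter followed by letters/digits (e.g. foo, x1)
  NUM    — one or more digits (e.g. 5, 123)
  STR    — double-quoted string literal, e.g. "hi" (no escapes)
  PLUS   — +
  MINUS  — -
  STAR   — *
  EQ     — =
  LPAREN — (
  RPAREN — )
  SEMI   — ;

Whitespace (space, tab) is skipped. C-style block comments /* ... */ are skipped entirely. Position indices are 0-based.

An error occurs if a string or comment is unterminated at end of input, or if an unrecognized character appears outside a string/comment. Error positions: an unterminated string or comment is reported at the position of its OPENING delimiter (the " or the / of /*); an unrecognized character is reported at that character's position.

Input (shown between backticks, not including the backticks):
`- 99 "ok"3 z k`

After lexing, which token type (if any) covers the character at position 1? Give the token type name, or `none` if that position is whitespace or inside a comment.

pos=0: emit MINUS '-'
pos=2: emit NUM '99' (now at pos=4)
pos=5: enter STRING mode
pos=5: emit STR "ok" (now at pos=9)
pos=9: emit NUM '3' (now at pos=10)
pos=11: emit ID 'z' (now at pos=12)
pos=13: emit ID 'k' (now at pos=14)
DONE. 6 tokens: [MINUS, NUM, STR, NUM, ID, ID]
Position 1: char is ' ' -> none

Answer: none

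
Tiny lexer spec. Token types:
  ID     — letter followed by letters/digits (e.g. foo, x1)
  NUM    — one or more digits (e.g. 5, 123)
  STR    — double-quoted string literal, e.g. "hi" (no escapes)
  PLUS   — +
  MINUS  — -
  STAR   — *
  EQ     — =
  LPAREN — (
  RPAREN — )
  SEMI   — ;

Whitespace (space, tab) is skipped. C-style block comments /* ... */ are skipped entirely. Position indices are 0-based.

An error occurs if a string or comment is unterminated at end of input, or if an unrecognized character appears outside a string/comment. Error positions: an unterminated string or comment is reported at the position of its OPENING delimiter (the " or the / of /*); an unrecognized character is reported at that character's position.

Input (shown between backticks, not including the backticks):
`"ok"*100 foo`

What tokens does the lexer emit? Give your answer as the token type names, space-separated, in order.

pos=0: enter STRING mode
pos=0: emit STR "ok" (now at pos=4)
pos=4: emit STAR '*'
pos=5: emit NUM '100' (now at pos=8)
pos=9: emit ID 'foo' (now at pos=12)
DONE. 4 tokens: [STR, STAR, NUM, ID]

Answer: STR STAR NUM ID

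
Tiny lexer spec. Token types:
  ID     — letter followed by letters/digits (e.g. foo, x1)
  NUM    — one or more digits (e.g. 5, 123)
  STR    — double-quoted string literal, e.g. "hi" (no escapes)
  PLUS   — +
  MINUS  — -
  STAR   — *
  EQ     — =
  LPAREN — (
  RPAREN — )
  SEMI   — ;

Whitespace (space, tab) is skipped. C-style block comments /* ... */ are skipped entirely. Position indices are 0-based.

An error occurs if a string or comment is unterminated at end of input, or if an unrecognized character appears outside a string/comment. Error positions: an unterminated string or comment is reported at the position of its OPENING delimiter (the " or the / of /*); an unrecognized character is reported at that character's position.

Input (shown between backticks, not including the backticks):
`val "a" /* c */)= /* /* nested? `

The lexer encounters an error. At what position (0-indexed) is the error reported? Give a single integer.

Answer: 18

Derivation:
pos=0: emit ID 'val' (now at pos=3)
pos=4: enter STRING mode
pos=4: emit STR "a" (now at pos=7)
pos=8: enter COMMENT mode (saw '/*')
exit COMMENT mode (now at pos=15)
pos=15: emit RPAREN ')'
pos=16: emit EQ '='
pos=18: enter COMMENT mode (saw '/*')
pos=18: ERROR — unterminated comment (reached EOF)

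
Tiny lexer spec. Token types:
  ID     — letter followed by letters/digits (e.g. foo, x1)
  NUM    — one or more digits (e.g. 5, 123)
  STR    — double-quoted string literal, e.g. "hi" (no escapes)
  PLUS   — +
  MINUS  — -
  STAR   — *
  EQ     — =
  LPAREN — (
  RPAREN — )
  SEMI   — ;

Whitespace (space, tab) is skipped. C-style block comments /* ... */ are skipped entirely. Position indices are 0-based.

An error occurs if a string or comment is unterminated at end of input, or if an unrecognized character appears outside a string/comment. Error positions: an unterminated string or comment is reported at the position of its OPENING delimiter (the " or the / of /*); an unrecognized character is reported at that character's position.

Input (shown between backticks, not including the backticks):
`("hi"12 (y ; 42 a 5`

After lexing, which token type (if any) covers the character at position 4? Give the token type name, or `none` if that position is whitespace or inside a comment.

Answer: STR

Derivation:
pos=0: emit LPAREN '('
pos=1: enter STRING mode
pos=1: emit STR "hi" (now at pos=5)
pos=5: emit NUM '12' (now at pos=7)
pos=8: emit LPAREN '('
pos=9: emit ID 'y' (now at pos=10)
pos=11: emit SEMI ';'
pos=13: emit NUM '42' (now at pos=15)
pos=16: emit ID 'a' (now at pos=17)
pos=18: emit NUM '5' (now at pos=19)
DONE. 9 tokens: [LPAREN, STR, NUM, LPAREN, ID, SEMI, NUM, ID, NUM]
Position 4: char is '"' -> STR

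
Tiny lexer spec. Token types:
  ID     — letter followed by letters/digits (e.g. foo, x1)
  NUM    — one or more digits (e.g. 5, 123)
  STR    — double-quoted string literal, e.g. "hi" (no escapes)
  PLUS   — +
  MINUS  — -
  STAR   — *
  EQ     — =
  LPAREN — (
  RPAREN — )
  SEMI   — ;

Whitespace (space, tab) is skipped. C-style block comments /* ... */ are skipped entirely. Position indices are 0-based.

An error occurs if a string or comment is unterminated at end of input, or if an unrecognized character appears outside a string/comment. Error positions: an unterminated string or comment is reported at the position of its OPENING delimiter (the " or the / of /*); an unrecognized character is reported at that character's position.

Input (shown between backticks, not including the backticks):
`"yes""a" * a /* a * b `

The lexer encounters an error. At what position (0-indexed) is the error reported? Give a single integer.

Answer: 13

Derivation:
pos=0: enter STRING mode
pos=0: emit STR "yes" (now at pos=5)
pos=5: enter STRING mode
pos=5: emit STR "a" (now at pos=8)
pos=9: emit STAR '*'
pos=11: emit ID 'a' (now at pos=12)
pos=13: enter COMMENT mode (saw '/*')
pos=13: ERROR — unterminated comment (reached EOF)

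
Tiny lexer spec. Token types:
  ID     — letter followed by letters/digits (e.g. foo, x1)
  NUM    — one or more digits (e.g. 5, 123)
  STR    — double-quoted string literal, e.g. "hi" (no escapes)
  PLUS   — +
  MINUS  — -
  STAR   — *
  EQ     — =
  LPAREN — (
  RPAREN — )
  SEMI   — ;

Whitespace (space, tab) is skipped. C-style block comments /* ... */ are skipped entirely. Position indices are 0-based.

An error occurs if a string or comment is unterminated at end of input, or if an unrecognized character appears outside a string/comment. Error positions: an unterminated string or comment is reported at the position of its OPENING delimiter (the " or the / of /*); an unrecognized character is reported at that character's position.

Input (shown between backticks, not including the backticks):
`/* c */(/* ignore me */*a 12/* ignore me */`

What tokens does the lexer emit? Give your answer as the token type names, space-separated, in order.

Answer: LPAREN STAR ID NUM

Derivation:
pos=0: enter COMMENT mode (saw '/*')
exit COMMENT mode (now at pos=7)
pos=7: emit LPAREN '('
pos=8: enter COMMENT mode (saw '/*')
exit COMMENT mode (now at pos=23)
pos=23: emit STAR '*'
pos=24: emit ID 'a' (now at pos=25)
pos=26: emit NUM '12' (now at pos=28)
pos=28: enter COMMENT mode (saw '/*')
exit COMMENT mode (now at pos=43)
DONE. 4 tokens: [LPAREN, STAR, ID, NUM]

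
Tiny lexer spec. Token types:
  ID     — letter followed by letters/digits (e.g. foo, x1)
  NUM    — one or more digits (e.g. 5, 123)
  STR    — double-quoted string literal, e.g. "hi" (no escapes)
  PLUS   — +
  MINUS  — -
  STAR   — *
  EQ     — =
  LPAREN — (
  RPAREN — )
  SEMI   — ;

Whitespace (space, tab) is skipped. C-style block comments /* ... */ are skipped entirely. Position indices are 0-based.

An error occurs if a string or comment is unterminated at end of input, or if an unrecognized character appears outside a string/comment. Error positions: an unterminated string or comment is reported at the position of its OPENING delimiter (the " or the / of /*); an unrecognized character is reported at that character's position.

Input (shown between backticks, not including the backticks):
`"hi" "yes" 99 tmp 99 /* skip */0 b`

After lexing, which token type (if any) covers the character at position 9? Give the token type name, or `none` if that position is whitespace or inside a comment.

pos=0: enter STRING mode
pos=0: emit STR "hi" (now at pos=4)
pos=5: enter STRING mode
pos=5: emit STR "yes" (now at pos=10)
pos=11: emit NUM '99' (now at pos=13)
pos=14: emit ID 'tmp' (now at pos=17)
pos=18: emit NUM '99' (now at pos=20)
pos=21: enter COMMENT mode (saw '/*')
exit COMMENT mode (now at pos=31)
pos=31: emit NUM '0' (now at pos=32)
pos=33: emit ID 'b' (now at pos=34)
DONE. 7 tokens: [STR, STR, NUM, ID, NUM, NUM, ID]
Position 9: char is '"' -> STR

Answer: STR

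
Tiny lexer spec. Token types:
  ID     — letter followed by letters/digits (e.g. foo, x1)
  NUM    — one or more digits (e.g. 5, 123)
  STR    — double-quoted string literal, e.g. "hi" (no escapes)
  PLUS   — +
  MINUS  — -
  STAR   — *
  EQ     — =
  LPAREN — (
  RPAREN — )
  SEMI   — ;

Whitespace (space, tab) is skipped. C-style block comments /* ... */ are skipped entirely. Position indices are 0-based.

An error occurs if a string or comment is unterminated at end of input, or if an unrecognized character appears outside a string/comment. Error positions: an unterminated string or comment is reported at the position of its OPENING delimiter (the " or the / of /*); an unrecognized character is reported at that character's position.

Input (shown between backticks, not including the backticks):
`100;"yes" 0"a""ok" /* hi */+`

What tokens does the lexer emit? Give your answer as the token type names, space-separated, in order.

Answer: NUM SEMI STR NUM STR STR PLUS

Derivation:
pos=0: emit NUM '100' (now at pos=3)
pos=3: emit SEMI ';'
pos=4: enter STRING mode
pos=4: emit STR "yes" (now at pos=9)
pos=10: emit NUM '0' (now at pos=11)
pos=11: enter STRING mode
pos=11: emit STR "a" (now at pos=14)
pos=14: enter STRING mode
pos=14: emit STR "ok" (now at pos=18)
pos=19: enter COMMENT mode (saw '/*')
exit COMMENT mode (now at pos=27)
pos=27: emit PLUS '+'
DONE. 7 tokens: [NUM, SEMI, STR, NUM, STR, STR, PLUS]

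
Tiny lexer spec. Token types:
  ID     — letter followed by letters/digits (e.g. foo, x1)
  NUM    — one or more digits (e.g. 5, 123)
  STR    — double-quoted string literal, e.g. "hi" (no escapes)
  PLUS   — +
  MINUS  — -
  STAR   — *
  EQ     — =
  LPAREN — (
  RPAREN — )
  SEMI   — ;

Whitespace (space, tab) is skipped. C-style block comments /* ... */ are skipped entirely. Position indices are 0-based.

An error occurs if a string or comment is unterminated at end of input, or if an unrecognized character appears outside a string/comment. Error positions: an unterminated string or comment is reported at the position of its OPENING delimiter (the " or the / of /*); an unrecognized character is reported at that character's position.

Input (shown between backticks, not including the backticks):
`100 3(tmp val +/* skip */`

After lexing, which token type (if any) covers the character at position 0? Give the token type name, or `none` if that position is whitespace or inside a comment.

pos=0: emit NUM '100' (now at pos=3)
pos=4: emit NUM '3' (now at pos=5)
pos=5: emit LPAREN '('
pos=6: emit ID 'tmp' (now at pos=9)
pos=10: emit ID 'val' (now at pos=13)
pos=14: emit PLUS '+'
pos=15: enter COMMENT mode (saw '/*')
exit COMMENT mode (now at pos=25)
DONE. 6 tokens: [NUM, NUM, LPAREN, ID, ID, PLUS]
Position 0: char is '1' -> NUM

Answer: NUM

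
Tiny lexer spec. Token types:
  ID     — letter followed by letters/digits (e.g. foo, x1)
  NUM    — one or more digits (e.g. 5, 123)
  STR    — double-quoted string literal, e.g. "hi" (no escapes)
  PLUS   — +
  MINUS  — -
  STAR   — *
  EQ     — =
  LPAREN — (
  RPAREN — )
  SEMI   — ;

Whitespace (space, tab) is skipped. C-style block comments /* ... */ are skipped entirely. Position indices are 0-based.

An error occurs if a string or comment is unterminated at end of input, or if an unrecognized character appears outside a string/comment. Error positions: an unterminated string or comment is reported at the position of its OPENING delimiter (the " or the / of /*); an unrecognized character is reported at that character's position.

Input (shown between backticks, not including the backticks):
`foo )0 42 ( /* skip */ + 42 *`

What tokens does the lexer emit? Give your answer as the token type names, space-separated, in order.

pos=0: emit ID 'foo' (now at pos=3)
pos=4: emit RPAREN ')'
pos=5: emit NUM '0' (now at pos=6)
pos=7: emit NUM '42' (now at pos=9)
pos=10: emit LPAREN '('
pos=12: enter COMMENT mode (saw '/*')
exit COMMENT mode (now at pos=22)
pos=23: emit PLUS '+'
pos=25: emit NUM '42' (now at pos=27)
pos=28: emit STAR '*'
DONE. 8 tokens: [ID, RPAREN, NUM, NUM, LPAREN, PLUS, NUM, STAR]

Answer: ID RPAREN NUM NUM LPAREN PLUS NUM STAR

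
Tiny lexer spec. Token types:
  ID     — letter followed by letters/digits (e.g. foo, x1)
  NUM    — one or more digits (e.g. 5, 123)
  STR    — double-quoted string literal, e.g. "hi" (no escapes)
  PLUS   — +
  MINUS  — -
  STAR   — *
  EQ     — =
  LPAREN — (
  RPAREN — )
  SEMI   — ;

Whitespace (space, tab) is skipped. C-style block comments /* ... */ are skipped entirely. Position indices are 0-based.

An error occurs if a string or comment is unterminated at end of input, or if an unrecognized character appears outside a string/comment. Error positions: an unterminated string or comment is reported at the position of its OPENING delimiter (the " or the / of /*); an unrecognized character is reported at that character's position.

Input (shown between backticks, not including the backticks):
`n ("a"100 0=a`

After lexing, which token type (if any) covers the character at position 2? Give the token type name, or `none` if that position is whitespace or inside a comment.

pos=0: emit ID 'n' (now at pos=1)
pos=2: emit LPAREN '('
pos=3: enter STRING mode
pos=3: emit STR "a" (now at pos=6)
pos=6: emit NUM '100' (now at pos=9)
pos=10: emit NUM '0' (now at pos=11)
pos=11: emit EQ '='
pos=12: emit ID 'a' (now at pos=13)
DONE. 7 tokens: [ID, LPAREN, STR, NUM, NUM, EQ, ID]
Position 2: char is '(' -> LPAREN

Answer: LPAREN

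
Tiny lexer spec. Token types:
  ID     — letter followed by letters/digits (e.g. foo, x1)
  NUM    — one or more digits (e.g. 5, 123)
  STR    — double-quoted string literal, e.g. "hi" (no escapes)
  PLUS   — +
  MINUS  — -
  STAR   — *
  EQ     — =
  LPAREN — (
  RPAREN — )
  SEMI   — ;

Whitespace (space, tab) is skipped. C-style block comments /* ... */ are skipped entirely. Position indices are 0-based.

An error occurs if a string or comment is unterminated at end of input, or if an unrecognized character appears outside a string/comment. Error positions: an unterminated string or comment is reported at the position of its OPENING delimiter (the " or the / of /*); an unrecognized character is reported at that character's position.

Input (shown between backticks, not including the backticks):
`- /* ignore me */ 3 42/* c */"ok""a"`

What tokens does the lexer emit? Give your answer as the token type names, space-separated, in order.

pos=0: emit MINUS '-'
pos=2: enter COMMENT mode (saw '/*')
exit COMMENT mode (now at pos=17)
pos=18: emit NUM '3' (now at pos=19)
pos=20: emit NUM '42' (now at pos=22)
pos=22: enter COMMENT mode (saw '/*')
exit COMMENT mode (now at pos=29)
pos=29: enter STRING mode
pos=29: emit STR "ok" (now at pos=33)
pos=33: enter STRING mode
pos=33: emit STR "a" (now at pos=36)
DONE. 5 tokens: [MINUS, NUM, NUM, STR, STR]

Answer: MINUS NUM NUM STR STR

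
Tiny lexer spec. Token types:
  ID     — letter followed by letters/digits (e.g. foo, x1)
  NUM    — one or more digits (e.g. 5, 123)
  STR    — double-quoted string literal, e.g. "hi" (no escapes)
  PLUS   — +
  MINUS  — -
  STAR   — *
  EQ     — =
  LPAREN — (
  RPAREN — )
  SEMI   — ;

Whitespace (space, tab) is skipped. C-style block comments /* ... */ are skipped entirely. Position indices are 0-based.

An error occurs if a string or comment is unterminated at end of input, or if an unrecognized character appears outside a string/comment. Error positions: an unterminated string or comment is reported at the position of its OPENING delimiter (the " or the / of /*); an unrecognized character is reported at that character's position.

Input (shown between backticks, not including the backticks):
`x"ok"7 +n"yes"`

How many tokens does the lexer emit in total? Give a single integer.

pos=0: emit ID 'x' (now at pos=1)
pos=1: enter STRING mode
pos=1: emit STR "ok" (now at pos=5)
pos=5: emit NUM '7' (now at pos=6)
pos=7: emit PLUS '+'
pos=8: emit ID 'n' (now at pos=9)
pos=9: enter STRING mode
pos=9: emit STR "yes" (now at pos=14)
DONE. 6 tokens: [ID, STR, NUM, PLUS, ID, STR]

Answer: 6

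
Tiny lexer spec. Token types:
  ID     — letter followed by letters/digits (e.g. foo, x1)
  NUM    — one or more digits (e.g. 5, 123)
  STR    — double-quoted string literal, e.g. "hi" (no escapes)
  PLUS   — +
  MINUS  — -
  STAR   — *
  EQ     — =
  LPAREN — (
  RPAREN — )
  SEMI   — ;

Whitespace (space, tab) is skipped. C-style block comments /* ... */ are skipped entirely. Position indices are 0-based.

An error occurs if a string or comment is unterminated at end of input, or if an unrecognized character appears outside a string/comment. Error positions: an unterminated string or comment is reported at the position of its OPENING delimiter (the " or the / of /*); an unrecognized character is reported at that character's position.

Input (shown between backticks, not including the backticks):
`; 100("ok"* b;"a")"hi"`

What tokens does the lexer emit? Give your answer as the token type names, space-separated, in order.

Answer: SEMI NUM LPAREN STR STAR ID SEMI STR RPAREN STR

Derivation:
pos=0: emit SEMI ';'
pos=2: emit NUM '100' (now at pos=5)
pos=5: emit LPAREN '('
pos=6: enter STRING mode
pos=6: emit STR "ok" (now at pos=10)
pos=10: emit STAR '*'
pos=12: emit ID 'b' (now at pos=13)
pos=13: emit SEMI ';'
pos=14: enter STRING mode
pos=14: emit STR "a" (now at pos=17)
pos=17: emit RPAREN ')'
pos=18: enter STRING mode
pos=18: emit STR "hi" (now at pos=22)
DONE. 10 tokens: [SEMI, NUM, LPAREN, STR, STAR, ID, SEMI, STR, RPAREN, STR]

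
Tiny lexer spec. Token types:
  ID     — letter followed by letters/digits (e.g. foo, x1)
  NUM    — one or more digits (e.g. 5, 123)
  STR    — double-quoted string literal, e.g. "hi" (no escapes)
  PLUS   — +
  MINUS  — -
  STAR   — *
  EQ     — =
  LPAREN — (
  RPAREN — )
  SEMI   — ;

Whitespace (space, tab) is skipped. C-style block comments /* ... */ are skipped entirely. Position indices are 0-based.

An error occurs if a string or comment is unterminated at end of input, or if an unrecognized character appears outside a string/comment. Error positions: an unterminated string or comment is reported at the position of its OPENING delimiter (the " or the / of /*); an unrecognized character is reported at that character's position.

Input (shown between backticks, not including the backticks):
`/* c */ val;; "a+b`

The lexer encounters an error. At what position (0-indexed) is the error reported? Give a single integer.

Answer: 14

Derivation:
pos=0: enter COMMENT mode (saw '/*')
exit COMMENT mode (now at pos=7)
pos=8: emit ID 'val' (now at pos=11)
pos=11: emit SEMI ';'
pos=12: emit SEMI ';'
pos=14: enter STRING mode
pos=14: ERROR — unterminated string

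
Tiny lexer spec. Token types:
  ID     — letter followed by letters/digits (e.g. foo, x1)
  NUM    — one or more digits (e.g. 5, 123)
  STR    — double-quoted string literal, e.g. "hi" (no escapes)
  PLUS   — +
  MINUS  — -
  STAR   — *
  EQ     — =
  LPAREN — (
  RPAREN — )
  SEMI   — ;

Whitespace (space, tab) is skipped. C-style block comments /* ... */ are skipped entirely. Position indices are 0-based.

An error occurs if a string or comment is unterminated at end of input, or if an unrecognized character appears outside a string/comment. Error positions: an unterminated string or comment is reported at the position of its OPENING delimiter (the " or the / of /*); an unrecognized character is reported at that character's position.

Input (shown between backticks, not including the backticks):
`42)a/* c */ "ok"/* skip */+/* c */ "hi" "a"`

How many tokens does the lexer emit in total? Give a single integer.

Answer: 7

Derivation:
pos=0: emit NUM '42' (now at pos=2)
pos=2: emit RPAREN ')'
pos=3: emit ID 'a' (now at pos=4)
pos=4: enter COMMENT mode (saw '/*')
exit COMMENT mode (now at pos=11)
pos=12: enter STRING mode
pos=12: emit STR "ok" (now at pos=16)
pos=16: enter COMMENT mode (saw '/*')
exit COMMENT mode (now at pos=26)
pos=26: emit PLUS '+'
pos=27: enter COMMENT mode (saw '/*')
exit COMMENT mode (now at pos=34)
pos=35: enter STRING mode
pos=35: emit STR "hi" (now at pos=39)
pos=40: enter STRING mode
pos=40: emit STR "a" (now at pos=43)
DONE. 7 tokens: [NUM, RPAREN, ID, STR, PLUS, STR, STR]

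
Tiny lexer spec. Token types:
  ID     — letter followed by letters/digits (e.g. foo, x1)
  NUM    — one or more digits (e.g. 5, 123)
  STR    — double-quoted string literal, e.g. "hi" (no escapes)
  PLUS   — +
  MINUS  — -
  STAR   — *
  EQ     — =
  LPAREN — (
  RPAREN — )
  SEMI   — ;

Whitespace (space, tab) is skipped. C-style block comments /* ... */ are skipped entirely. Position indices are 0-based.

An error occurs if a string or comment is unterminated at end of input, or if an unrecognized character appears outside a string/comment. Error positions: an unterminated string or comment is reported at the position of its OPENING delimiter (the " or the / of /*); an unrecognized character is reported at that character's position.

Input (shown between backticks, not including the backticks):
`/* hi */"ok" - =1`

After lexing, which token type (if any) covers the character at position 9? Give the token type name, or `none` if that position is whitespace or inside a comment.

pos=0: enter COMMENT mode (saw '/*')
exit COMMENT mode (now at pos=8)
pos=8: enter STRING mode
pos=8: emit STR "ok" (now at pos=12)
pos=13: emit MINUS '-'
pos=15: emit EQ '='
pos=16: emit NUM '1' (now at pos=17)
DONE. 4 tokens: [STR, MINUS, EQ, NUM]
Position 9: char is 'o' -> STR

Answer: STR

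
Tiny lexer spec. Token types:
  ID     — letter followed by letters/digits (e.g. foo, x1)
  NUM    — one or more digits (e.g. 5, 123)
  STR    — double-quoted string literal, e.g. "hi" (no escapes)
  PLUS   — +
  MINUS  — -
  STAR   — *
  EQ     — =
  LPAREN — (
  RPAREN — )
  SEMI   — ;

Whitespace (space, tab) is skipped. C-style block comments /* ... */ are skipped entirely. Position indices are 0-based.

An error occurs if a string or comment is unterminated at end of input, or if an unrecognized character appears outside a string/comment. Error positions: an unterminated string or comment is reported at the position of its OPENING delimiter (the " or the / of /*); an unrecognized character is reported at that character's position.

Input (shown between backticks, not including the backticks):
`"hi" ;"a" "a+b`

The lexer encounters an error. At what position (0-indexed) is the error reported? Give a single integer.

Answer: 10

Derivation:
pos=0: enter STRING mode
pos=0: emit STR "hi" (now at pos=4)
pos=5: emit SEMI ';'
pos=6: enter STRING mode
pos=6: emit STR "a" (now at pos=9)
pos=10: enter STRING mode
pos=10: ERROR — unterminated string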